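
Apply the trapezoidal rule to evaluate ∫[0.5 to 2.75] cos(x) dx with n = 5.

f(x) = cos(x)
a = 0.5, b = 2.75, n = 5
h = (b - a)/n = 0.450000

Trapezoidal rule: (h/2)[f(x₀) + 2f(x₁) + 2f(x₂) + ... + f(xₙ)]

x_0 = 0.5000, f(x_0) = 0.877583, coefficient = 1
x_1 = 0.9500, f(x_1) = 0.581683, coefficient = 2
x_2 = 1.4000, f(x_2) = 0.169967, coefficient = 2
x_3 = 1.8500, f(x_3) = -0.275590, coefficient = 2
x_4 = 2.3000, f(x_4) = -0.666276, coefficient = 2
x_5 = 2.7500, f(x_5) = -0.924302, coefficient = 1

I ≈ (0.450000/2) × -0.427152 = -0.096109
Exact value: -0.097765
Error: 0.001655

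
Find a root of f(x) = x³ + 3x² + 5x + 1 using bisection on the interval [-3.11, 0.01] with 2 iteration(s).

f(x) = x³ + 3x² + 5x + 1
Initial interval: [-3.11, 0.01]

Iteration 1:
  c_1 = (-3.110000 + 0.010000)/2 = -1.550000
  f(c_1) = f(-1.550000) = -3.266375
  f(a) × f(c) ≥ 0, new interval: [-1.550000, 0.010000]
Iteration 2:
  c_2 = (-1.550000 + 0.010000)/2 = -0.770000
  f(c_2) = f(-0.770000) = -1.527833
  f(a) × f(c) ≥ 0, new interval: [-0.770000, 0.010000]

After 2 iteration(s), the approximation is c_2 = -0.770000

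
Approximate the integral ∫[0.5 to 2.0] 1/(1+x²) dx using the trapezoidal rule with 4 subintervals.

f(x) = 1/(1+x²)
a = 0.5, b = 2.0, n = 4
h = (b - a)/n = 0.375000

Trapezoidal rule: (h/2)[f(x₀) + 2f(x₁) + 2f(x₂) + ... + f(xₙ)]

x_0 = 0.5000, f(x_0) = 0.800000, coefficient = 1
x_1 = 0.8750, f(x_1) = 0.566372, coefficient = 2
x_2 = 1.2500, f(x_2) = 0.390244, coefficient = 2
x_3 = 1.6250, f(x_3) = 0.274678, coefficient = 2
x_4 = 2.0000, f(x_4) = 0.200000, coefficient = 1

I ≈ (0.375000/2) × 3.462587 = 0.649235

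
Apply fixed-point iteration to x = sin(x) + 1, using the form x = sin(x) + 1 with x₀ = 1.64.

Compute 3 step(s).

Equation: x = sin(x) + 1
Fixed-point form: x = sin(x) + 1
x₀ = 1.64

x_1 = g(1.640000) = 1.997606
x_2 = g(1.997606) = 1.910291
x_3 = g(1.910291) = 1.942923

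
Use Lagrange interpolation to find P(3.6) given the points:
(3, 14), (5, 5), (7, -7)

Lagrange interpolation formula:
P(x) = Σ yᵢ × Lᵢ(x)
where Lᵢ(x) = Π_{j≠i} (x - xⱼ)/(xᵢ - xⱼ)

L_0(3.6) = (3.6 - 5)/(3 - 5) × (3.6 - 7)/(3 - 7) = 0.595000
L_1(3.6) = (3.6 - 3)/(5 - 3) × (3.6 - 7)/(5 - 7) = 0.510000
L_2(3.6) = (3.6 - 3)/(7 - 3) × (3.6 - 5)/(7 - 5) = -0.105000

P(3.6) = 14×L_0(3.6) + 5×L_1(3.6) + (-7)×L_2(3.6)
P(3.6) = 11.615000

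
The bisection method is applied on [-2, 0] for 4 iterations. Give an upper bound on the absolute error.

Bisection error bound: |error| ≤ (b-a)/2^n
|error| ≤ (0 - (-2))/2^4 = 2/2^4
|error| ≤ 0.1250000000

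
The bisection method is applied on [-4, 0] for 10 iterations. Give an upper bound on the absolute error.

Bisection error bound: |error| ≤ (b-a)/2^n
|error| ≤ (0 - (-4))/2^10 = 4/2^10
|error| ≤ 0.0039062500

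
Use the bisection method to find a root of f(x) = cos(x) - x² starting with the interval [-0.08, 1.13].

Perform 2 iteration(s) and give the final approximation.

f(x) = cos(x) - x²
Initial interval: [-0.08, 1.13]

Iteration 1:
  c_1 = (-0.080000 + 1.130000)/2 = 0.525000
  f(c_1) = f(0.525000) = 0.589699
  f(a) × f(c) ≥ 0, new interval: [0.525000, 1.130000]
Iteration 2:
  c_2 = (0.525000 + 1.130000)/2 = 0.827500
  f(c_2) = f(0.827500) = -0.008038
  f(a) × f(c) < 0, new interval: [0.525000, 0.827500]

After 2 iteration(s), the approximation is c_2 = 0.827500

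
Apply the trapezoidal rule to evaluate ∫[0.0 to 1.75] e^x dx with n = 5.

f(x) = e^x
a = 0.0, b = 1.75, n = 5
h = (b - a)/n = 0.350000

Trapezoidal rule: (h/2)[f(x₀) + 2f(x₁) + 2f(x₂) + ... + f(xₙ)]

x_0 = 0.0000, f(x_0) = 1.000000, coefficient = 1
x_1 = 0.3500, f(x_1) = 1.419068, coefficient = 2
x_2 = 0.7000, f(x_2) = 2.013753, coefficient = 2
x_3 = 1.0500, f(x_3) = 2.857651, coefficient = 2
x_4 = 1.4000, f(x_4) = 4.055200, coefficient = 2
x_5 = 1.7500, f(x_5) = 5.754603, coefficient = 1

I ≈ (0.350000/2) × 27.445945 = 4.803040
Exact value: 4.754603
Error: 0.048438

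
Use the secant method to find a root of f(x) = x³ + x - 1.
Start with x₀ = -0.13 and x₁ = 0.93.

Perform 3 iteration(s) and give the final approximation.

f(x) = x³ + x - 1
x₀ = -0.13, x₁ = 0.93

Secant formula: x_{n+1} = x_n - f(x_n)(x_n - x_{n-1})/(f(x_n) - f(x_{n-1}))

Iteration 1:
  f(-0.130000) = -1.132197
  f(0.930000) = 0.734357
  x_2 = 0.930000 - 0.734357×(0.930000 - (-0.130000))/(0.734357 - (-1.132197))
       = 0.512965
Iteration 2:
  f(0.930000) = 0.734357
  f(0.512965) = -0.352057
  x_3 = 0.512965 - (-0.352057)×(0.512965 - 0.930000)/(-0.352057 - 0.734357)
       = 0.648107
Iteration 3:
  f(0.512965) = -0.352057
  f(0.648107) = -0.079661
  x_4 = 0.648107 - (-0.079661)×(0.648107 - 0.512965)/(-0.079661 - (-0.352057))
       = 0.687628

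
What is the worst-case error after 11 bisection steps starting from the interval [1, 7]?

Bisection error bound: |error| ≤ (b-a)/2^n
|error| ≤ (7 - 1)/2^11 = 6/2^11
|error| ≤ 0.0029296875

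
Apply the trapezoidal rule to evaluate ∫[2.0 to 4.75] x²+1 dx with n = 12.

f(x) = x²+1
a = 2.0, b = 4.75, n = 12
h = (b - a)/n = 0.229167

Trapezoidal rule: (h/2)[f(x₀) + 2f(x₁) + 2f(x₂) + ... + f(xₙ)]

x_0 = 2.0000, f(x_0) = 5.000000, coefficient = 1
x_1 = 2.2292, f(x_1) = 5.969184, coefficient = 2
x_2 = 2.4583, f(x_2) = 7.043403, coefficient = 2
x_3 = 2.6875, f(x_3) = 8.222656, coefficient = 2
x_4 = 2.9167, f(x_4) = 9.506944, coefficient = 2
x_5 = 3.1458, f(x_5) = 10.896267, coefficient = 2
x_6 = 3.3750, f(x_6) = 12.390625, coefficient = 2
x_7 = 3.6042, f(x_7) = 13.990017, coefficient = 2
x_8 = 3.8333, f(x_8) = 15.694444, coefficient = 2
x_9 = 4.0625, f(x_9) = 17.503906, coefficient = 2
x_10 = 4.2917, f(x_10) = 19.418403, coefficient = 2
x_11 = 4.5208, f(x_11) = 21.437934, coefficient = 2
x_12 = 4.7500, f(x_12) = 23.562500, coefficient = 1

I ≈ (0.229167/2) × 312.710069 = 35.831362
Exact value: 35.807292
Error: 0.024070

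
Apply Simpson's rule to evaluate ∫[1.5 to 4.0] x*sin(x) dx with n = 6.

f(x) = x*sin(x)
a = 1.5, b = 4.0, n = 6
h = (b - a)/n = 0.416667

Simpson's rule: (h/3)[f(x₀) + 4f(x₁) + 2f(x₂) + ... + f(xₙ)]

x_0 = 1.5000, f(x_0) = 1.496242, coefficient = 1
x_1 = 1.9167, f(x_1) = 1.803163, coefficient = 4
x_2 = 2.3333, f(x_2) = 1.687200, coefficient = 2
x_3 = 2.7500, f(x_3) = 1.049568, coefficient = 4
x_4 = 3.1667, f(x_4) = -0.079393, coefficient = 2
x_5 = 3.5833, f(x_5) = -1.531924, coefficient = 4
x_6 = 4.0000, f(x_6) = -3.027210, coefficient = 1

I ≈ (0.416667/3) × 6.967875 = 0.967760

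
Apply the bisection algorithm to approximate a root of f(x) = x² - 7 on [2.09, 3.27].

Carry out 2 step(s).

f(x) = x² - 7
Initial interval: [2.09, 3.27]

Iteration 1:
  c_1 = (2.090000 + 3.270000)/2 = 2.680000
  f(c_1) = f(2.680000) = 0.182400
  f(a) × f(c) < 0, new interval: [2.090000, 2.680000]
Iteration 2:
  c_2 = (2.090000 + 2.680000)/2 = 2.385000
  f(c_2) = f(2.385000) = -1.311775
  f(a) × f(c) ≥ 0, new interval: [2.385000, 2.680000]

After 2 iteration(s), the approximation is c_2 = 2.385000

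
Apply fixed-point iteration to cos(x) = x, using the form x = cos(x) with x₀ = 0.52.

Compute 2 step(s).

Equation: cos(x) = x
Fixed-point form: x = cos(x)
x₀ = 0.52

x_1 = g(0.520000) = 0.867819
x_2 = g(0.867819) = 0.646492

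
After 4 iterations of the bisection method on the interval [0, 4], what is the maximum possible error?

Bisection error bound: |error| ≤ (b-a)/2^n
|error| ≤ (4 - 0)/2^4 = 4/2^4
|error| ≤ 0.2500000000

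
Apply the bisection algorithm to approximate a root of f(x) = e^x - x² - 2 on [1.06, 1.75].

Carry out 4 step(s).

f(x) = e^x - x² - 2
Initial interval: [1.06, 1.75]

Iteration 1:
  c_1 = (1.060000 + 1.750000)/2 = 1.405000
  f(c_1) = f(1.405000) = 0.101502
  f(a) × f(c) < 0, new interval: [1.060000, 1.405000]
Iteration 2:
  c_2 = (1.060000 + 1.405000)/2 = 1.232500
  f(c_2) = f(1.232500) = -0.089263
  f(a) × f(c) ≥ 0, new interval: [1.232500, 1.405000]
Iteration 3:
  c_3 = (1.232500 + 1.405000)/2 = 1.318750
  f(c_3) = f(1.318750) = -0.000357
  f(a) × f(c) ≥ 0, new interval: [1.318750, 1.405000]
Iteration 4:
  c_4 = (1.318750 + 1.405000)/2 = 1.361875
  f(c_4) = f(1.361875) = 0.048802
  f(a) × f(c) < 0, new interval: [1.318750, 1.361875]

After 4 iteration(s), the approximation is c_4 = 1.361875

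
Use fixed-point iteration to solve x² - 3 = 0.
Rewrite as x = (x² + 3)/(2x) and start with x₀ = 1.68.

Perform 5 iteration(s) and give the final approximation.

Equation: x² - 3 = 0
Fixed-point form: x = (x² + 3)/(2x)
x₀ = 1.68

x_1 = g(1.680000) = 1.732857
x_2 = g(1.732857) = 1.732051
x_3 = g(1.732051) = 1.732051
x_4 = g(1.732051) = 1.732051
x_5 = g(1.732051) = 1.732051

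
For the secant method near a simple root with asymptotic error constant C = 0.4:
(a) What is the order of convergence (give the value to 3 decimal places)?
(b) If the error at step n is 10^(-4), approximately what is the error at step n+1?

(a) Secant method has superlinear convergence with order φ = (1+√5)/2 ≈ 1.618.
    This means |e_{n+1}| ≈ C|e_n|^1.618.

(b) With |e_n| = 10^(-4) and C = 0.4:
    |e_{n+1}| ≈ 0.4 × (10^(-4))^1.618 = 0.4 × 10^(-6.47)

(a) ≈ 1.618 (golden ratio); (b) |e_{n+1}| ≈ 1.349e-07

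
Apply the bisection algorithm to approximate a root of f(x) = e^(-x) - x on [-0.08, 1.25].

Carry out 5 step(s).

f(x) = e^(-x) - x
Initial interval: [-0.08, 1.25]

Iteration 1:
  c_1 = (-0.080000 + 1.250000)/2 = 0.585000
  f(c_1) = f(0.585000) = -0.027894
  f(a) × f(c) < 0, new interval: [-0.080000, 0.585000]
Iteration 2:
  c_2 = (-0.080000 + 0.585000)/2 = 0.252500
  f(c_2) = f(0.252500) = 0.524356
  f(a) × f(c) ≥ 0, new interval: [0.252500, 0.585000]
Iteration 3:
  c_3 = (0.252500 + 0.585000)/2 = 0.418750
  f(c_3) = f(0.418750) = 0.239119
  f(a) × f(c) ≥ 0, new interval: [0.418750, 0.585000]
Iteration 4:
  c_4 = (0.418750 + 0.585000)/2 = 0.501875
  f(c_4) = f(0.501875) = 0.103519
  f(a) × f(c) ≥ 0, new interval: [0.501875, 0.585000]
Iteration 5:
  c_5 = (0.501875 + 0.585000)/2 = 0.543438
  f(c_5) = f(0.543438) = 0.037311
  f(a) × f(c) ≥ 0, new interval: [0.543438, 0.585000]

After 5 iteration(s), the approximation is c_5 = 0.543438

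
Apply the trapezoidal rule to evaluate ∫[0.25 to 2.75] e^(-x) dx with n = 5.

f(x) = e^(-x)
a = 0.25, b = 2.75, n = 5
h = (b - a)/n = 0.500000

Trapezoidal rule: (h/2)[f(x₀) + 2f(x₁) + 2f(x₂) + ... + f(xₙ)]

x_0 = 0.2500, f(x_0) = 0.778801, coefficient = 1
x_1 = 0.7500, f(x_1) = 0.472367, coefficient = 2
x_2 = 1.2500, f(x_2) = 0.286505, coefficient = 2
x_3 = 1.7500, f(x_3) = 0.173774, coefficient = 2
x_4 = 2.2500, f(x_4) = 0.105399, coefficient = 2
x_5 = 2.7500, f(x_5) = 0.063928, coefficient = 1

I ≈ (0.500000/2) × 2.918818 = 0.729704
Exact value: 0.714873
Error: 0.014831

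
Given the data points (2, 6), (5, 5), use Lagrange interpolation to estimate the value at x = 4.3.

Lagrange interpolation formula:
P(x) = Σ yᵢ × Lᵢ(x)
where Lᵢ(x) = Π_{j≠i} (x - xⱼ)/(xᵢ - xⱼ)

L_0(4.3) = (4.3 - 5)/(2 - 5) = 0.233333
L_1(4.3) = (4.3 - 2)/(5 - 2) = 0.766667

P(4.3) = 6×L_0(4.3) + 5×L_1(4.3)
P(4.3) = 5.233333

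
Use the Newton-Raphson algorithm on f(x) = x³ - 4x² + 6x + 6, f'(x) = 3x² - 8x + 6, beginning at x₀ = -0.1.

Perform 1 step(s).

f(x) = x³ - 4x² + 6x + 6
f'(x) = 3x² - 8x + 6
x₀ = -0.1

Newton-Raphson formula: x_{n+1} = x_n - f(x_n)/f'(x_n)

Iteration 1:
  f(-0.100000) = 5.359000
  f'(-0.100000) = 6.830000
  x_1 = -0.100000 - 5.359000/6.830000 = -0.884627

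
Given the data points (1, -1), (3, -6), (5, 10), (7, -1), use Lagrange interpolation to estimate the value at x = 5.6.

Lagrange interpolation formula:
P(x) = Σ yᵢ × Lᵢ(x)
where Lᵢ(x) = Π_{j≠i} (x - xⱼ)/(xᵢ - xⱼ)

L_0(5.6) = (5.6 - 3)/(1 - 3) × (5.6 - 5)/(1 - 5) × (5.6 - 7)/(1 - 7) = 0.045500
L_1(5.6) = (5.6 - 1)/(3 - 1) × (5.6 - 5)/(3 - 5) × (5.6 - 7)/(3 - 7) = -0.241500
L_2(5.6) = (5.6 - 1)/(5 - 1) × (5.6 - 3)/(5 - 3) × (5.6 - 7)/(5 - 7) = 1.046500
L_3(5.6) = (5.6 - 1)/(7 - 1) × (5.6 - 3)/(7 - 3) × (5.6 - 5)/(7 - 5) = 0.149500

P(5.6) = (-1)×L_0(5.6) + (-6)×L_1(5.6) + 10×L_2(5.6) + (-1)×L_3(5.6)
P(5.6) = 11.719000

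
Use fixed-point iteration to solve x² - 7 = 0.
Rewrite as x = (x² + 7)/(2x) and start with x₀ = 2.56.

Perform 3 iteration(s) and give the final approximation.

Equation: x² - 7 = 0
Fixed-point form: x = (x² + 7)/(2x)
x₀ = 2.56

x_1 = g(2.560000) = 2.647187
x_2 = g(2.647187) = 2.645752
x_3 = g(2.645752) = 2.645751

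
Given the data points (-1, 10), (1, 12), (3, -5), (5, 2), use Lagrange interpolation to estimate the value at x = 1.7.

Lagrange interpolation formula:
P(x) = Σ yᵢ × Lᵢ(x)
where Lᵢ(x) = Π_{j≠i} (x - xⱼ)/(xᵢ - xⱼ)

L_0(1.7) = (1.7 - 1)/(-1 - 1) × (1.7 - 3)/(-1 - 3) × (1.7 - 5)/(-1 - 5) = -0.062562
L_1(1.7) = (1.7 - (-1))/(1 - (-1)) × (1.7 - 3)/(1 - 3) × (1.7 - 5)/(1 - 5) = 0.723938
L_2(1.7) = (1.7 - (-1))/(3 - (-1)) × (1.7 - 1)/(3 - 1) × (1.7 - 5)/(3 - 5) = 0.389812
L_3(1.7) = (1.7 - (-1))/(5 - (-1)) × (1.7 - 1)/(5 - 1) × (1.7 - 3)/(5 - 3) = -0.051188

P(1.7) = 10×L_0(1.7) + 12×L_1(1.7) + (-5)×L_2(1.7) + 2×L_3(1.7)
P(1.7) = 6.010188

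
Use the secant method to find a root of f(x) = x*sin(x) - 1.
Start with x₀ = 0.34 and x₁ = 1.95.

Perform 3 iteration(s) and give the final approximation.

f(x) = x*sin(x) - 1
x₀ = 0.34, x₁ = 1.95

Secant formula: x_{n+1} = x_n - f(x_n)(x_n - x_{n-1})/(f(x_n) - f(x_{n-1}))

Iteration 1:
  f(0.340000) = -0.886614
  f(1.950000) = 0.811471
  x_2 = 1.950000 - 0.811471×(1.950000 - 0.340000)/(0.811471 - (-0.886614))
       = 1.180623
Iteration 2:
  f(1.950000) = 0.811471
  f(1.180623) = 0.091890
  x_3 = 1.180623 - 0.091890×(1.180623 - 1.950000)/(0.091890 - 0.811471)
       = 1.082373
Iteration 3:
  f(1.180623) = 0.091890
  f(1.082373) = -0.044185
  x_4 = 1.082373 - (-0.044185)×(1.082373 - 1.180623)/(-0.044185 - 0.091890)
       = 1.114275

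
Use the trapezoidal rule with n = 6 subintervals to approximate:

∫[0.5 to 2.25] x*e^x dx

f(x) = x*e^x
a = 0.5, b = 2.25, n = 6
h = (b - a)/n = 0.291667

Trapezoidal rule: (h/2)[f(x₀) + 2f(x₁) + 2f(x₂) + ... + f(xₙ)]

x_0 = 0.5000, f(x_0) = 0.824361, coefficient = 1
x_1 = 0.7917, f(x_1) = 1.747265, coefficient = 2
x_2 = 1.0833, f(x_2) = 3.200721, coefficient = 2
x_3 = 1.3750, f(x_3) = 5.438230, coefficient = 2
x_4 = 1.6667, f(x_4) = 8.824150, coefficient = 2
x_5 = 1.9583, f(x_5) = 13.879697, coefficient = 2
x_6 = 2.2500, f(x_6) = 21.347406, coefficient = 1

I ≈ (0.291667/2) × 88.351893 = 12.884651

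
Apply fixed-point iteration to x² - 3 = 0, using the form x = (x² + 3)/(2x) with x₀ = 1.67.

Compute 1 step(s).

Equation: x² - 3 = 0
Fixed-point form: x = (x² + 3)/(2x)
x₀ = 1.67

x_1 = g(1.670000) = 1.733204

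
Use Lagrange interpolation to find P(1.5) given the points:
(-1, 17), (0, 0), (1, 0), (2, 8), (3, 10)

Lagrange interpolation formula:
P(x) = Σ yᵢ × Lᵢ(x)
where Lᵢ(x) = Π_{j≠i} (x - xⱼ)/(xᵢ - xⱼ)

L_0(1.5) = (1.5 - 0)/(-1 - 0) × (1.5 - 1)/(-1 - 1) × (1.5 - 2)/(-1 - 2) × (1.5 - 3)/(-1 - 3) = 0.023438
L_1(1.5) = (1.5 - (-1))/(0 - (-1)) × (1.5 - 1)/(0 - 1) × (1.5 - 2)/(0 - 2) × (1.5 - 3)/(0 - 3) = -0.156250
L_2(1.5) = (1.5 - (-1))/(1 - (-1)) × (1.5 - 0)/(1 - 0) × (1.5 - 2)/(1 - 2) × (1.5 - 3)/(1 - 3) = 0.703125
L_3(1.5) = (1.5 - (-1))/(2 - (-1)) × (1.5 - 0)/(2 - 0) × (1.5 - 1)/(2 - 1) × (1.5 - 3)/(2 - 3) = 0.468750
L_4(1.5) = (1.5 - (-1))/(3 - (-1)) × (1.5 - 0)/(3 - 0) × (1.5 - 1)/(3 - 1) × (1.5 - 2)/(3 - 2) = -0.039062

P(1.5) = 17×L_0(1.5) + 0×L_1(1.5) + 0×L_2(1.5) + 8×L_3(1.5) + 10×L_4(1.5)
P(1.5) = 3.757812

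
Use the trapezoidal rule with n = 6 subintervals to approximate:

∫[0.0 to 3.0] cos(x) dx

f(x) = cos(x)
a = 0.0, b = 3.0, n = 6
h = (b - a)/n = 0.500000

Trapezoidal rule: (h/2)[f(x₀) + 2f(x₁) + 2f(x₂) + ... + f(xₙ)]

x_0 = 0.0000, f(x_0) = 1.000000, coefficient = 1
x_1 = 0.5000, f(x_1) = 0.877583, coefficient = 2
x_2 = 1.0000, f(x_2) = 0.540302, coefficient = 2
x_3 = 1.5000, f(x_3) = 0.070737, coefficient = 2
x_4 = 2.0000, f(x_4) = -0.416147, coefficient = 2
x_5 = 2.5000, f(x_5) = -0.801144, coefficient = 2
x_6 = 3.0000, f(x_6) = -0.989992, coefficient = 1

I ≈ (0.500000/2) × 0.552671 = 0.138168
Exact value: 0.141120
Error: 0.002952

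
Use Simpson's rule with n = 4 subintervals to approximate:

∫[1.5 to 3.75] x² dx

f(x) = x²
a = 1.5, b = 3.75, n = 4
h = (b - a)/n = 0.562500

Simpson's rule: (h/3)[f(x₀) + 4f(x₁) + 2f(x₂) + ... + f(xₙ)]

x_0 = 1.5000, f(x_0) = 2.250000, coefficient = 1
x_1 = 2.0625, f(x_1) = 4.253906, coefficient = 4
x_2 = 2.6250, f(x_2) = 6.890625, coefficient = 2
x_3 = 3.1875, f(x_3) = 10.160156, coefficient = 4
x_4 = 3.7500, f(x_4) = 14.062500, coefficient = 1

I ≈ (0.562500/3) × 87.750000 = 16.453125
Exact value: 16.453125
Error: 0.000000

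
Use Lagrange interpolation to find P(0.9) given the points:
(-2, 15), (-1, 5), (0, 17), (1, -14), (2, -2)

Lagrange interpolation formula:
P(x) = Σ yᵢ × Lᵢ(x)
where Lᵢ(x) = Π_{j≠i} (x - xⱼ)/(xᵢ - xⱼ)

L_0(0.9) = (0.9 - (-1))/(-2 - (-1)) × (0.9 - 0)/(-2 - 0) × (0.9 - 1)/(-2 - 1) × (0.9 - 2)/(-2 - 2) = 0.007837
L_1(0.9) = (0.9 - (-2))/(-1 - (-2)) × (0.9 - 0)/(-1 - 0) × (0.9 - 1)/(-1 - 1) × (0.9 - 2)/(-1 - 2) = -0.047850
L_2(0.9) = (0.9 - (-2))/(0 - (-2)) × (0.9 - (-1))/(0 - (-1)) × (0.9 - 1)/(0 - 1) × (0.9 - 2)/(0 - 2) = 0.151525
L_3(0.9) = (0.9 - (-2))/(1 - (-2)) × (0.9 - (-1))/(1 - (-1)) × (0.9 - 0)/(1 - 0) × (0.9 - 2)/(1 - 2) = 0.909150
L_4(0.9) = (0.9 - (-2))/(2 - (-2)) × (0.9 - (-1))/(2 - (-1)) × (0.9 - 0)/(2 - 0) × (0.9 - 1)/(2 - 1) = -0.020662

P(0.9) = 15×L_0(0.9) + 5×L_1(0.9) + 17×L_2(0.9) + (-14)×L_3(0.9) + (-2)×L_4(0.9)
P(0.9) = -10.232538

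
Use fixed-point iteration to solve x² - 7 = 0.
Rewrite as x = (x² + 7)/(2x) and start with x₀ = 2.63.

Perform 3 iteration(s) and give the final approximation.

Equation: x² - 7 = 0
Fixed-point form: x = (x² + 7)/(2x)
x₀ = 2.63

x_1 = g(2.630000) = 2.645798
x_2 = g(2.645798) = 2.645751
x_3 = g(2.645751) = 2.645751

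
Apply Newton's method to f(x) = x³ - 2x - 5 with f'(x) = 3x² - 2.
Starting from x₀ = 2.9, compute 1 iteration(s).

f(x) = x³ - 2x - 5
f'(x) = 3x² - 2
x₀ = 2.9

Newton-Raphson formula: x_{n+1} = x_n - f(x_n)/f'(x_n)

Iteration 1:
  f(2.900000) = 13.589000
  f'(2.900000) = 23.230000
  x_1 = 2.900000 - 13.589000/23.230000 = 2.315024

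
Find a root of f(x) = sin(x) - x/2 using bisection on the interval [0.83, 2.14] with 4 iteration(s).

f(x) = sin(x) - x/2
Initial interval: [0.83, 2.14]

Iteration 1:
  c_1 = (0.830000 + 2.140000)/2 = 1.485000
  f(c_1) = f(1.485000) = 0.253822
  f(a) × f(c) ≥ 0, new interval: [1.485000, 2.140000]
Iteration 2:
  c_2 = (1.485000 + 2.140000)/2 = 1.812500
  f(c_2) = f(1.812500) = 0.064682
  f(a) × f(c) ≥ 0, new interval: [1.812500, 2.140000]
Iteration 3:
  c_3 = (1.812500 + 2.140000)/2 = 1.976250
  f(c_3) = f(1.976250) = -0.069201
  f(a) × f(c) < 0, new interval: [1.812500, 1.976250]
Iteration 4:
  c_4 = (1.812500 + 1.976250)/2 = 1.894375
  f(c_4) = f(1.894375) = 0.000916
  f(a) × f(c) ≥ 0, new interval: [1.894375, 1.976250]

After 4 iteration(s), the approximation is c_4 = 1.894375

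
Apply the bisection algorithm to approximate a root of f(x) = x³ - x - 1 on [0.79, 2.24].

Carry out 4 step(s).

f(x) = x³ - x - 1
Initial interval: [0.79, 2.24]

Iteration 1:
  c_1 = (0.790000 + 2.240000)/2 = 1.515000
  f(c_1) = f(1.515000) = 0.962266
  f(a) × f(c) < 0, new interval: [0.790000, 1.515000]
Iteration 2:
  c_2 = (0.790000 + 1.515000)/2 = 1.152500
  f(c_2) = f(1.152500) = -0.621685
  f(a) × f(c) ≥ 0, new interval: [1.152500, 1.515000]
Iteration 3:
  c_3 = (1.152500 + 1.515000)/2 = 1.333750
  f(c_3) = f(1.333750) = 0.038843
  f(a) × f(c) < 0, new interval: [1.152500, 1.333750]
Iteration 4:
  c_4 = (1.152500 + 1.333750)/2 = 1.243125
  f(c_4) = f(1.243125) = -0.322050
  f(a) × f(c) ≥ 0, new interval: [1.243125, 1.333750]

After 4 iteration(s), the approximation is c_4 = 1.243125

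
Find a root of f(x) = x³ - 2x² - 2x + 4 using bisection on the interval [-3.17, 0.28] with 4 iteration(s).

f(x) = x³ - 2x² - 2x + 4
Initial interval: [-3.17, 0.28]

Iteration 1:
  c_1 = (-3.170000 + 0.280000)/2 = -1.445000
  f(c_1) = f(-1.445000) = -0.303246
  f(a) × f(c) ≥ 0, new interval: [-1.445000, 0.280000]
Iteration 2:
  c_2 = (-1.445000 + 0.280000)/2 = -0.582500
  f(c_2) = f(-0.582500) = 4.288742
  f(a) × f(c) < 0, new interval: [-1.445000, -0.582500]
Iteration 3:
  c_3 = (-1.445000 + (-0.582500))/2 = -1.013750
  f(c_3) = f(-1.013750) = 2.930302
  f(a) × f(c) < 0, new interval: [-1.445000, -1.013750]
Iteration 4:
  c_4 = (-1.445000 + (-1.013750))/2 = -1.229375
  f(c_4) = f(-1.229375) = 1.577992
  f(a) × f(c) < 0, new interval: [-1.445000, -1.229375]

After 4 iteration(s), the approximation is c_4 = -1.229375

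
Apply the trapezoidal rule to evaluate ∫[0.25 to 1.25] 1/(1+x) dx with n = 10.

f(x) = 1/(1+x)
a = 0.25, b = 1.25, n = 10
h = (b - a)/n = 0.100000

Trapezoidal rule: (h/2)[f(x₀) + 2f(x₁) + 2f(x₂) + ... + f(xₙ)]

x_0 = 0.2500, f(x_0) = 0.800000, coefficient = 1
x_1 = 0.3500, f(x_1) = 0.740741, coefficient = 2
x_2 = 0.4500, f(x_2) = 0.689655, coefficient = 2
x_3 = 0.5500, f(x_3) = 0.645161, coefficient = 2
x_4 = 0.6500, f(x_4) = 0.606061, coefficient = 2
x_5 = 0.7500, f(x_5) = 0.571429, coefficient = 2
x_6 = 0.8500, f(x_6) = 0.540541, coefficient = 2
x_7 = 0.9500, f(x_7) = 0.512821, coefficient = 2
x_8 = 1.0500, f(x_8) = 0.487805, coefficient = 2
x_9 = 1.1500, f(x_9) = 0.465116, coefficient = 2
x_10 = 1.2500, f(x_10) = 0.444444, coefficient = 1

I ≈ (0.100000/2) × 11.763102 = 0.588155
Exact value: 0.587787
Error: 0.000368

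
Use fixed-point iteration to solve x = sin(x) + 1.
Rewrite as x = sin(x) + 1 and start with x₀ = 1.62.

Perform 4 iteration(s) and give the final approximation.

Equation: x = sin(x) + 1
Fixed-point form: x = sin(x) + 1
x₀ = 1.62

x_1 = g(1.620000) = 1.998790
x_2 = g(1.998790) = 1.909800
x_3 = g(1.909800) = 1.943086
x_4 = g(1.943086) = 1.931497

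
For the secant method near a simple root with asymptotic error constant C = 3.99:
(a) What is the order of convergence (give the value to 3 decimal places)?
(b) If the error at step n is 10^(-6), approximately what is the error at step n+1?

(a) Secant method has superlinear convergence with order φ = (1+√5)/2 ≈ 1.618.
    This means |e_{n+1}| ≈ C|e_n|^1.618.

(b) With |e_n| = 10^(-6) and C = 3.99:
    |e_{n+1}| ≈ 3.99 × (10^(-6))^1.618 = 3.99 × 10^(-9.71)

(a) ≈ 1.618 (golden ratio); (b) |e_{n+1}| ≈ 7.812e-10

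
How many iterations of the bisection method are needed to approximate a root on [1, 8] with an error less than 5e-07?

We need (b-a)/2^n ≤ 5e-07
(8 - 1)/2^n ≤ 5e-07
7/2^n ≤ 5e-07
2^n ≥ 14000000
n ≥ log₂(14000000) = 23.74
n ≥ 24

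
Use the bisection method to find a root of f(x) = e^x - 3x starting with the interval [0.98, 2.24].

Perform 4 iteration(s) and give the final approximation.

f(x) = e^x - 3x
Initial interval: [0.98, 2.24]

Iteration 1:
  c_1 = (0.980000 + 2.240000)/2 = 1.610000
  f(c_1) = f(1.610000) = 0.172811
  f(a) × f(c) < 0, new interval: [0.980000, 1.610000]
Iteration 2:
  c_2 = (0.980000 + 1.610000)/2 = 1.295000
  f(c_2) = f(1.295000) = -0.234004
  f(a) × f(c) ≥ 0, new interval: [1.295000, 1.610000]
Iteration 3:
  c_3 = (1.295000 + 1.610000)/2 = 1.452500
  f(c_3) = f(1.452500) = -0.083714
  f(a) × f(c) ≥ 0, new interval: [1.452500, 1.610000]
Iteration 4:
  c_4 = (1.452500 + 1.610000)/2 = 1.531250
  f(c_4) = f(1.531250) = 0.030203
  f(a) × f(c) < 0, new interval: [1.452500, 1.531250]

After 4 iteration(s), the approximation is c_4 = 1.531250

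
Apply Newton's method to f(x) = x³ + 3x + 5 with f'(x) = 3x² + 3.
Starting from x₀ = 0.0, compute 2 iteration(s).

f(x) = x³ + 3x + 5
f'(x) = 3x² + 3
x₀ = 0.0

Newton-Raphson formula: x_{n+1} = x_n - f(x_n)/f'(x_n)

Iteration 1:
  f(0.000000) = 5.000000
  f'(0.000000) = 3.000000
  x_1 = 0.000000 - 5.000000/3.000000 = -1.666667
Iteration 2:
  f(-1.666667) = -4.629630
  f'(-1.666667) = 11.333333
  x_2 = -1.666667 - (-4.629630)/11.333333 = -1.258170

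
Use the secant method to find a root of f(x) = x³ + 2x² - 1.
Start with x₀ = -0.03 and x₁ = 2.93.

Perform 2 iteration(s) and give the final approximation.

f(x) = x³ + 2x² - 1
x₀ = -0.03, x₁ = 2.93

Secant formula: x_{n+1} = x_n - f(x_n)(x_n - x_{n-1})/(f(x_n) - f(x_{n-1}))

Iteration 1:
  f(-0.030000) = -0.998227
  f(2.930000) = 41.323557
  x_2 = 2.930000 - 41.323557×(2.930000 - (-0.030000))/(41.323557 - (-0.998227))
       = 0.039816
Iteration 2:
  f(2.930000) = 41.323557
  f(0.039816) = -0.996766
  x_3 = 0.039816 - (-0.996766)×(0.039816 - 2.930000)/(-0.996766 - 41.323557)
       = 0.107889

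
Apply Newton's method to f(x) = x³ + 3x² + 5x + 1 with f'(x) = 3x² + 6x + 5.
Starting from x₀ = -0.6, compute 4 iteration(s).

f(x) = x³ + 3x² + 5x + 1
f'(x) = 3x² + 6x + 5
x₀ = -0.6

Newton-Raphson formula: x_{n+1} = x_n - f(x_n)/f'(x_n)

Iteration 1:
  f(-0.600000) = -1.136000
  f'(-0.600000) = 2.480000
  x_1 = -0.600000 - (-1.136000)/2.480000 = -0.141935
Iteration 2:
  f(-0.141935) = 0.347900
  f'(-0.141935) = 4.208824
  x_2 = -0.141935 - 0.347900/4.208824 = -0.224595
Iteration 3:
  f(-0.224595) = 0.017024
  f'(-0.224595) = 3.803758
  x_3 = -0.224595 - 0.017024/3.803758 = -0.229071
Iteration 4:
  f(-0.229071) = 0.000047
  f'(-0.229071) = 3.782996
  x_4 = -0.229071 - 0.000047/3.782996 = -0.229083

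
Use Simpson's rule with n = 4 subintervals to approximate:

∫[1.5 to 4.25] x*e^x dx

f(x) = x*e^x
a = 1.5, b = 4.25, n = 4
h = (b - a)/n = 0.687500

Simpson's rule: (h/3)[f(x₀) + 4f(x₁) + 2f(x₂) + ... + f(xₙ)]

x_0 = 1.5000, f(x_0) = 6.722534, coefficient = 1
x_1 = 2.1875, f(x_1) = 19.496975, coefficient = 4
x_2 = 2.8750, f(x_2) = 50.960594, coefficient = 2
x_3 = 3.5625, f(x_3) = 125.582454, coefficient = 4
x_4 = 4.2500, f(x_4) = 297.948002, coefficient = 1

I ≈ (0.687500/3) × 986.909441 = 226.166747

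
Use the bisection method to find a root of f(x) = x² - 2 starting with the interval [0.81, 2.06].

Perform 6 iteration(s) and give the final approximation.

f(x) = x² - 2
Initial interval: [0.81, 2.06]

Iteration 1:
  c_1 = (0.810000 + 2.060000)/2 = 1.435000
  f(c_1) = f(1.435000) = 0.059225
  f(a) × f(c) < 0, new interval: [0.810000, 1.435000]
Iteration 2:
  c_2 = (0.810000 + 1.435000)/2 = 1.122500
  f(c_2) = f(1.122500) = -0.739994
  f(a) × f(c) ≥ 0, new interval: [1.122500, 1.435000]
Iteration 3:
  c_3 = (1.122500 + 1.435000)/2 = 1.278750
  f(c_3) = f(1.278750) = -0.364798
  f(a) × f(c) ≥ 0, new interval: [1.278750, 1.435000]
Iteration 4:
  c_4 = (1.278750 + 1.435000)/2 = 1.356875
  f(c_4) = f(1.356875) = -0.158890
  f(a) × f(c) ≥ 0, new interval: [1.356875, 1.435000]
Iteration 5:
  c_5 = (1.356875 + 1.435000)/2 = 1.395938
  f(c_5) = f(1.395938) = -0.051358
  f(a) × f(c) ≥ 0, new interval: [1.395938, 1.435000]
Iteration 6:
  c_6 = (1.395938 + 1.435000)/2 = 1.415469
  f(c_6) = f(1.415469) = 0.003552
  f(a) × f(c) < 0, new interval: [1.395938, 1.415469]

After 6 iteration(s), the approximation is c_6 = 1.415469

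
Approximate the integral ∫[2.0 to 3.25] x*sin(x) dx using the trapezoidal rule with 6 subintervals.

f(x) = x*sin(x)
a = 2.0, b = 3.25, n = 6
h = (b - a)/n = 0.208333

Trapezoidal rule: (h/2)[f(x₀) + 2f(x₁) + 2f(x₂) + ... + f(xₙ)]

x_0 = 2.0000, f(x_0) = 1.818595, coefficient = 1
x_1 = 2.2083, f(x_1) = 1.774538, coefficient = 2
x_2 = 2.4167, f(x_2) = 1.602443, coefficient = 2
x_3 = 2.6250, f(x_3) = 1.296541, coefficient = 2
x_4 = 2.8333, f(x_4) = 0.859635, coefficient = 2
x_5 = 3.0417, f(x_5) = 0.303436, coefficient = 2
x_6 = 3.2500, f(x_6) = -0.351634, coefficient = 1

I ≈ (0.208333/2) × 13.140146 = 1.368765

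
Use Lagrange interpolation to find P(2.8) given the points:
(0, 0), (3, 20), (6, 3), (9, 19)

Lagrange interpolation formula:
P(x) = Σ yᵢ × Lᵢ(x)
where Lᵢ(x) = Π_{j≠i} (x - xⱼ)/(xᵢ - xⱼ)

L_0(2.8) = (2.8 - 3)/(0 - 3) × (2.8 - 6)/(0 - 6) × (2.8 - 9)/(0 - 9) = 0.024494
L_1(2.8) = (2.8 - 0)/(3 - 0) × (2.8 - 6)/(3 - 6) × (2.8 - 9)/(3 - 9) = 1.028741
L_2(2.8) = (2.8 - 0)/(6 - 0) × (2.8 - 3)/(6 - 3) × (2.8 - 9)/(6 - 9) = -0.064296
L_3(2.8) = (2.8 - 0)/(9 - 0) × (2.8 - 3)/(9 - 3) × (2.8 - 6)/(9 - 6) = 0.011062

P(2.8) = 0×L_0(2.8) + 20×L_1(2.8) + 3×L_2(2.8) + 19×L_3(2.8)
P(2.8) = 20.592099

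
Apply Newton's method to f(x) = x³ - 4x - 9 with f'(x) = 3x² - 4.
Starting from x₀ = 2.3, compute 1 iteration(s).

f(x) = x³ - 4x - 9
f'(x) = 3x² - 4
x₀ = 2.3

Newton-Raphson formula: x_{n+1} = x_n - f(x_n)/f'(x_n)

Iteration 1:
  f(2.300000) = -6.033000
  f'(2.300000) = 11.870000
  x_1 = 2.300000 - (-6.033000)/11.870000 = 2.808256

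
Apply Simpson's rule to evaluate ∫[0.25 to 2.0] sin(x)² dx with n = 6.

f(x) = sin(x)²
a = 0.25, b = 2.0, n = 6
h = (b - a)/n = 0.291667

Simpson's rule: (h/3)[f(x₀) + 4f(x₁) + 2f(x₂) + ... + f(xₙ)]

x_0 = 0.2500, f(x_0) = 0.061209, coefficient = 1
x_1 = 0.5417, f(x_1) = 0.265807, coefficient = 4
x_2 = 0.8333, f(x_2) = 0.547862, coefficient = 2
x_3 = 1.1250, f(x_3) = 0.814087, coefficient = 4
x_4 = 1.4167, f(x_4) = 0.976432, coefficient = 2
x_5 = 1.7083, f(x_5) = 0.981203, coefficient = 4
x_6 = 2.0000, f(x_6) = 0.826822, coefficient = 1

I ≈ (0.291667/3) × 12.181003 = 1.184264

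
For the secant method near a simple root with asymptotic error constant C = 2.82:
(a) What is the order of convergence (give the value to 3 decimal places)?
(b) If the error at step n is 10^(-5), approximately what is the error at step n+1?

(a) Secant method has superlinear convergence with order φ = (1+√5)/2 ≈ 1.618.
    This means |e_{n+1}| ≈ C|e_n|^1.618.

(b) With |e_n| = 10^(-5) and C = 2.82:
    |e_{n+1}| ≈ 2.82 × (10^(-5))^1.618 = 2.82 × 10^(-8.09)

(a) ≈ 1.618 (golden ratio); (b) |e_{n+1}| ≈ 2.291e-08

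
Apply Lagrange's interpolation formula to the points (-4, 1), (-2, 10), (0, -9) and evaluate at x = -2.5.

Lagrange interpolation formula:
P(x) = Σ yᵢ × Lᵢ(x)
where Lᵢ(x) = Π_{j≠i} (x - xⱼ)/(xᵢ - xⱼ)

L_0(-2.5) = (-2.5 - (-2))/(-4 - (-2)) × (-2.5 - 0)/(-4 - 0) = 0.156250
L_1(-2.5) = (-2.5 - (-4))/(-2 - (-4)) × (-2.5 - 0)/(-2 - 0) = 0.937500
L_2(-2.5) = (-2.5 - (-4))/(0 - (-4)) × (-2.5 - (-2))/(0 - (-2)) = -0.093750

P(-2.5) = 1×L_0(-2.5) + 10×L_1(-2.5) + (-9)×L_2(-2.5)
P(-2.5) = 10.375000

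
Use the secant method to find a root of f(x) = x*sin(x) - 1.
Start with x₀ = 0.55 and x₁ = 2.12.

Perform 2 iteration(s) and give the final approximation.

f(x) = x*sin(x) - 1
x₀ = 0.55, x₁ = 2.12

Secant formula: x_{n+1} = x_n - f(x_n)(x_n - x_{n-1})/(f(x_n) - f(x_{n-1}))

Iteration 1:
  f(0.550000) = -0.712522
  f(2.120000) = 0.808234
  x_2 = 2.120000 - 0.808234×(2.120000 - 0.550000)/(0.808234 - (-0.712522))
       = 1.285594
Iteration 2:
  f(2.120000) = 0.808234
  f(1.285594) = 0.233663
  x_3 = 1.285594 - 0.233663×(1.285594 - 2.120000)/(0.233663 - 0.808234)
       = 0.946264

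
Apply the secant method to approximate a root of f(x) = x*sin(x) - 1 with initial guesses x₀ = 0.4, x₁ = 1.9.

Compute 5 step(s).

f(x) = x*sin(x) - 1
x₀ = 0.4, x₁ = 1.9

Secant formula: x_{n+1} = x_n - f(x_n)(x_n - x_{n-1})/(f(x_n) - f(x_{n-1}))

Iteration 1:
  f(0.400000) = -0.844233
  f(1.900000) = 0.797970
  x_2 = 1.900000 - 0.797970×(1.900000 - 0.400000)/(0.797970 - (-0.844233))
       = 1.171128
Iteration 2:
  f(1.900000) = 0.797970
  f(1.171128) = 0.078832
  x_3 = 1.171128 - 0.078832×(1.171128 - 1.900000)/(0.078832 - 0.797970)
       = 1.091229
Iteration 3:
  f(1.171128) = 0.078832
  f(1.091229) = -0.031867
  x_4 = 1.091229 - (-0.031867)×(1.091229 - 1.171128)/(-0.031867 - 0.078832)
       = 1.114230
Iteration 4:
  f(1.091229) = -0.031867
  f(1.114230) = 0.000101
  x_5 = 1.114230 - 0.000101×(1.114230 - 1.091229)/(0.000101 - (-0.031867))
       = 1.114157
Iteration 5:
  f(1.114230) = 0.000101
  f(1.114157) = 0.000000
  x_6 = 1.114157 - 0.000000×(1.114157 - 1.114230)/(0.000000 - 0.000101)
       = 1.114157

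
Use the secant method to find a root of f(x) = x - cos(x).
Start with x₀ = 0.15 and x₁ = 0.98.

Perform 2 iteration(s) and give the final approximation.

f(x) = x - cos(x)
x₀ = 0.15, x₁ = 0.98

Secant formula: x_{n+1} = x_n - f(x_n)(x_n - x_{n-1})/(f(x_n) - f(x_{n-1}))

Iteration 1:
  f(0.150000) = -0.838771
  f(0.980000) = 0.422977
  x_2 = 0.980000 - 0.422977×(0.980000 - 0.150000)/(0.422977 - (-0.838771))
       = 0.701758
Iteration 2:
  f(0.980000) = 0.422977
  f(0.701758) = -0.061950
  x_3 = 0.701758 - (-0.061950)×(0.701758 - 0.980000)/(-0.061950 - 0.422977)
       = 0.737304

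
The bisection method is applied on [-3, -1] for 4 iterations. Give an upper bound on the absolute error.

Bisection error bound: |error| ≤ (b-a)/2^n
|error| ≤ (-1 - (-3))/2^4 = 2/2^4
|error| ≤ 0.1250000000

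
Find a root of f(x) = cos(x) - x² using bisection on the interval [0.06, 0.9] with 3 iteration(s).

f(x) = cos(x) - x²
Initial interval: [0.06, 0.9]

Iteration 1:
  c_1 = (0.060000 + 0.900000)/2 = 0.480000
  f(c_1) = f(0.480000) = 0.656595
  f(a) × f(c) ≥ 0, new interval: [0.480000, 0.900000]
Iteration 2:
  c_2 = (0.480000 + 0.900000)/2 = 0.690000
  f(c_2) = f(0.690000) = 0.295146
  f(a) × f(c) ≥ 0, new interval: [0.690000, 0.900000]
Iteration 3:
  c_3 = (0.690000 + 0.900000)/2 = 0.795000
  f(c_3) = f(0.795000) = 0.068260
  f(a) × f(c) ≥ 0, new interval: [0.795000, 0.900000]

After 3 iteration(s), the approximation is c_3 = 0.795000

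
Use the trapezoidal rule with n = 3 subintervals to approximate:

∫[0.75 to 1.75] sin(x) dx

f(x) = sin(x)
a = 0.75, b = 1.75, n = 3
h = (b - a)/n = 0.333333

Trapezoidal rule: (h/2)[f(x₀) + 2f(x₁) + 2f(x₂) + ... + f(xₙ)]

x_0 = 0.7500, f(x_0) = 0.681639, coefficient = 1
x_1 = 1.0833, f(x_1) = 0.883524, coefficient = 2
x_2 = 1.4167, f(x_2) = 0.988146, coefficient = 2
x_3 = 1.7500, f(x_3) = 0.983986, coefficient = 1

I ≈ (0.333333/2) × 5.408964 = 0.901494
Exact value: 0.909935
Error: 0.008441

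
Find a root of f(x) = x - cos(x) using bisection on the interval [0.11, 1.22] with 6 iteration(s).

f(x) = x - cos(x)
Initial interval: [0.11, 1.22]

Iteration 1:
  c_1 = (0.110000 + 1.220000)/2 = 0.665000
  f(c_1) = f(0.665000) = -0.121917
  f(a) × f(c) ≥ 0, new interval: [0.665000, 1.220000]
Iteration 2:
  c_2 = (0.665000 + 1.220000)/2 = 0.942500
  f(c_2) = f(0.942500) = 0.354733
  f(a) × f(c) < 0, new interval: [0.665000, 0.942500]
Iteration 3:
  c_3 = (0.665000 + 0.942500)/2 = 0.803750
  f(c_3) = f(0.803750) = 0.109738
  f(a) × f(c) < 0, new interval: [0.665000, 0.803750]
Iteration 4:
  c_4 = (0.665000 + 0.803750)/2 = 0.734375
  f(c_4) = f(0.734375) = -0.007875
  f(a) × f(c) ≥ 0, new interval: [0.734375, 0.803750]
Iteration 5:
  c_5 = (0.734375 + 0.803750)/2 = 0.769062
  f(c_5) = f(0.769062) = 0.050500
  f(a) × f(c) < 0, new interval: [0.734375, 0.769062]
Iteration 6:
  c_6 = (0.734375 + 0.769062)/2 = 0.751719
  f(c_6) = f(0.751719) = 0.021203
  f(a) × f(c) < 0, new interval: [0.734375, 0.751719]

After 6 iteration(s), the approximation is c_6 = 0.751719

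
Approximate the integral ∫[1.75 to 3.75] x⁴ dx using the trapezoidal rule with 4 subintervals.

f(x) = x⁴
a = 1.75, b = 3.75, n = 4
h = (b - a)/n = 0.500000

Trapezoidal rule: (h/2)[f(x₀) + 2f(x₁) + 2f(x₂) + ... + f(xₙ)]

x_0 = 1.7500, f(x_0) = 9.378906, coefficient = 1
x_1 = 2.2500, f(x_1) = 25.628906, coefficient = 2
x_2 = 2.7500, f(x_2) = 57.191406, coefficient = 2
x_3 = 3.2500, f(x_3) = 111.566406, coefficient = 2
x_4 = 3.7500, f(x_4) = 197.753906, coefficient = 1

I ≈ (0.500000/2) × 595.906250 = 148.976562
Exact value: 145.032813
Error: 3.943750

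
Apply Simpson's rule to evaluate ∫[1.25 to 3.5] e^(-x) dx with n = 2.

f(x) = e^(-x)
a = 1.25, b = 3.5, n = 2
h = (b - a)/n = 1.125000

Simpson's rule: (h/3)[f(x₀) + 4f(x₁) + 2f(x₂) + ... + f(xₙ)]

x_0 = 1.2500, f(x_0) = 0.286505, coefficient = 1
x_1 = 2.3750, f(x_1) = 0.093014, coefficient = 4
x_2 = 3.5000, f(x_2) = 0.030197, coefficient = 1

I ≈ (1.125000/3) × 0.688760 = 0.258285
Exact value: 0.256307
Error: 0.001978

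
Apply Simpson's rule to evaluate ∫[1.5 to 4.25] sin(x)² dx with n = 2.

f(x) = sin(x)²
a = 1.5, b = 4.25, n = 2
h = (b - a)/n = 1.375000

Simpson's rule: (h/3)[f(x₀) + 4f(x₁) + 2f(x₂) + ... + f(xₙ)]

x_0 = 1.5000, f(x_0) = 0.994996, coefficient = 1
x_1 = 2.8750, f(x_1) = 0.069404, coefficient = 4
x_2 = 4.2500, f(x_2) = 0.801006, coefficient = 1

I ≈ (1.375000/3) × 2.073617 = 0.950408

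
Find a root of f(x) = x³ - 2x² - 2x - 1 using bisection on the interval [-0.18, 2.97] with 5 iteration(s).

f(x) = x³ - 2x² - 2x - 1
Initial interval: [-0.18, 2.97]

Iteration 1:
  c_1 = (-0.180000 + 2.970000)/2 = 1.395000
  f(c_1) = f(1.395000) = -4.967345
  f(a) × f(c) ≥ 0, new interval: [1.395000, 2.970000]
Iteration 2:
  c_2 = (1.395000 + 2.970000)/2 = 2.182500
  f(c_2) = f(2.182500) = -4.495697
  f(a) × f(c) ≥ 0, new interval: [2.182500, 2.970000]
Iteration 3:
  c_3 = (2.182500 + 2.970000)/2 = 2.576250
  f(c_3) = f(2.576250) = -2.327892
  f(a) × f(c) ≥ 0, new interval: [2.576250, 2.970000]
Iteration 4:
  c_4 = (2.576250 + 2.970000)/2 = 2.773125
  f(c_4) = f(2.773125) = -0.600747
  f(a) × f(c) ≥ 0, new interval: [2.773125, 2.970000]
Iteration 5:
  c_5 = (2.773125 + 2.970000)/2 = 2.871563
  f(c_5) = f(2.871563) = 0.443667
  f(a) × f(c) < 0, new interval: [2.773125, 2.871563]

After 5 iteration(s), the approximation is c_5 = 2.871563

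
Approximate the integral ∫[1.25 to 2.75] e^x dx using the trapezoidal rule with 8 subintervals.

f(x) = e^x
a = 1.25, b = 2.75, n = 8
h = (b - a)/n = 0.187500

Trapezoidal rule: (h/2)[f(x₀) + 2f(x₁) + 2f(x₂) + ... + f(xₙ)]

x_0 = 1.2500, f(x_0) = 3.490343, coefficient = 1
x_1 = 1.4375, f(x_1) = 4.210157, coefficient = 2
x_2 = 1.6250, f(x_2) = 5.078419, coefficient = 2
x_3 = 1.8125, f(x_3) = 6.125743, coefficient = 2
x_4 = 2.0000, f(x_4) = 7.389056, coefficient = 2
x_5 = 2.1875, f(x_5) = 8.912903, coefficient = 2
x_6 = 2.3750, f(x_6) = 10.751013, coefficient = 2
x_7 = 2.5625, f(x_7) = 12.968197, coefficient = 2
x_8 = 2.7500, f(x_8) = 15.642632, coefficient = 1

I ≈ (0.187500/2) × 130.003952 = 12.187870
Exact value: 12.152289
Error: 0.035582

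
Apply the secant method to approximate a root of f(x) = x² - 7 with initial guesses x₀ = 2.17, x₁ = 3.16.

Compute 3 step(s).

f(x) = x² - 7
x₀ = 2.17, x₁ = 3.16

Secant formula: x_{n+1} = x_n - f(x_n)(x_n - x_{n-1})/(f(x_n) - f(x_{n-1}))

Iteration 1:
  f(2.170000) = -2.291100
  f(3.160000) = 2.985600
  x_2 = 3.160000 - 2.985600×(3.160000 - 2.170000)/(2.985600 - (-2.291100))
       = 2.599850
Iteration 2:
  f(3.160000) = 2.985600
  f(2.599850) = -0.240780
  x_3 = 2.599850 - (-0.240780)×(2.599850 - 3.160000)/(-0.240780 - 2.985600)
       = 2.641653
Iteration 3:
  f(2.599850) = -0.240780
  f(2.641653) = -0.021669
  x_4 = 2.641653 - (-0.021669)×(2.641653 - 2.599850)/(-0.021669 - (-0.240780))
       = 2.645787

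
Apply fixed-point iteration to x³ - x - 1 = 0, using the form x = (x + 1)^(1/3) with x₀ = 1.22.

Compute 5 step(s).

Equation: x³ - x - 1 = 0
Fixed-point form: x = (x + 1)^(1/3)
x₀ = 1.22

x_1 = g(1.220000) = 1.304521
x_2 = g(1.304521) = 1.320870
x_3 = g(1.320870) = 1.323987
x_4 = g(1.323987) = 1.324579
x_5 = g(1.324579) = 1.324692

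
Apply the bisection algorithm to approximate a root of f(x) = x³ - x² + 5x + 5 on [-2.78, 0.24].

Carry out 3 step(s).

f(x) = x³ - x² + 5x + 5
Initial interval: [-2.78, 0.24]

Iteration 1:
  c_1 = (-2.780000 + 0.240000)/2 = -1.270000
  f(c_1) = f(-1.270000) = -5.011283
  f(a) × f(c) ≥ 0, new interval: [-1.270000, 0.240000]
Iteration 2:
  c_2 = (-1.270000 + 0.240000)/2 = -0.515000
  f(c_2) = f(-0.515000) = 2.023184
  f(a) × f(c) < 0, new interval: [-1.270000, -0.515000]
Iteration 3:
  c_3 = (-1.270000 + (-0.515000))/2 = -0.892500
  f(c_3) = f(-0.892500) = -0.969983
  f(a) × f(c) ≥ 0, new interval: [-0.892500, -0.515000]

After 3 iteration(s), the approximation is c_3 = -0.892500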